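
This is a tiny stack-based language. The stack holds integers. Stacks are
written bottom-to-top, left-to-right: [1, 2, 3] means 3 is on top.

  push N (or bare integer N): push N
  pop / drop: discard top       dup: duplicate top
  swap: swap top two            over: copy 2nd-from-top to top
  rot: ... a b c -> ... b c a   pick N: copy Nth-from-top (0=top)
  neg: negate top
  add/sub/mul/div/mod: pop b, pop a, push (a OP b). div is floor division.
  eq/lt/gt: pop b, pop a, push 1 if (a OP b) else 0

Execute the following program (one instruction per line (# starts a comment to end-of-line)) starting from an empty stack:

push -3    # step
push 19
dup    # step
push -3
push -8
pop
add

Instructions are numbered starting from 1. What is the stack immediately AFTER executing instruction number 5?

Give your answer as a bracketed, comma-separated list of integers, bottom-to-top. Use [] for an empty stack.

Step 1 ('push -3'): [-3]
Step 2 ('push 19'): [-3, 19]
Step 3 ('dup'): [-3, 19, 19]
Step 4 ('push -3'): [-3, 19, 19, -3]
Step 5 ('push -8'): [-3, 19, 19, -3, -8]

Answer: [-3, 19, 19, -3, -8]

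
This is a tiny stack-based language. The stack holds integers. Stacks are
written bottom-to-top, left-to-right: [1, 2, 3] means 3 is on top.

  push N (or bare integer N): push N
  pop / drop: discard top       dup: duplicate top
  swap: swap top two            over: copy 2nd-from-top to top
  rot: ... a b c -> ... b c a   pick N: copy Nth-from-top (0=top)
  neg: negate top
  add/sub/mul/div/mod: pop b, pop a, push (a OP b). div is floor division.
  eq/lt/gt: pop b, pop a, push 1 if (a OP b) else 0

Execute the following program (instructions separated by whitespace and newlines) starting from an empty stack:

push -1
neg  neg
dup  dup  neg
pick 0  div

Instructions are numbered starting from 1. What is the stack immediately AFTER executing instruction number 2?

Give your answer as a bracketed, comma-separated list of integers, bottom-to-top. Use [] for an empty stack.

Answer: [1]

Derivation:
Step 1 ('push -1'): [-1]
Step 2 ('neg'): [1]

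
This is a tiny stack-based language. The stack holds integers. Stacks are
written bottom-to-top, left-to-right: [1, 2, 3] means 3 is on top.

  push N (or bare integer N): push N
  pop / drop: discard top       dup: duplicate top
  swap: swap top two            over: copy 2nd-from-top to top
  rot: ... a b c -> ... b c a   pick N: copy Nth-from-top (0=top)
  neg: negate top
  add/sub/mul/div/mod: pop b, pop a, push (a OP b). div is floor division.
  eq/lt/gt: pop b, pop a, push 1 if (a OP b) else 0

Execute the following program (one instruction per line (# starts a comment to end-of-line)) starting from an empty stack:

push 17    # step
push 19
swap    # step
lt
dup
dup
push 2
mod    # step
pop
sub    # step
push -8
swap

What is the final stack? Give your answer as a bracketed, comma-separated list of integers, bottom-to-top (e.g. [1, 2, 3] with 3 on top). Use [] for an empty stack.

Answer: [-8, 0]

Derivation:
After 'push 17': [17]
After 'push 19': [17, 19]
After 'swap': [19, 17]
After 'lt': [0]
After 'dup': [0, 0]
After 'dup': [0, 0, 0]
After 'push 2': [0, 0, 0, 2]
After 'mod': [0, 0, 0]
After 'pop': [0, 0]
After 'sub': [0]
After 'push -8': [0, -8]
After 'swap': [-8, 0]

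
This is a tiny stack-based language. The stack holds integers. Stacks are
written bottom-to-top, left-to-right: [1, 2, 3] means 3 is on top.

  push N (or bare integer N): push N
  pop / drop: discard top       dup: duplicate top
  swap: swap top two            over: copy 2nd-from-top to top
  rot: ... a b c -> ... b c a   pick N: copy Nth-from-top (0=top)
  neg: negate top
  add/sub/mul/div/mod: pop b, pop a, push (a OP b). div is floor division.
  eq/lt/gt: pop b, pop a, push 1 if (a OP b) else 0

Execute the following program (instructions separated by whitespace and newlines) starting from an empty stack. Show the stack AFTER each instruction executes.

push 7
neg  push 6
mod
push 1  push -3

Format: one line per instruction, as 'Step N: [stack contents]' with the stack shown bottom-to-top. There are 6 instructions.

Step 1: [7]
Step 2: [-7]
Step 3: [-7, 6]
Step 4: [5]
Step 5: [5, 1]
Step 6: [5, 1, -3]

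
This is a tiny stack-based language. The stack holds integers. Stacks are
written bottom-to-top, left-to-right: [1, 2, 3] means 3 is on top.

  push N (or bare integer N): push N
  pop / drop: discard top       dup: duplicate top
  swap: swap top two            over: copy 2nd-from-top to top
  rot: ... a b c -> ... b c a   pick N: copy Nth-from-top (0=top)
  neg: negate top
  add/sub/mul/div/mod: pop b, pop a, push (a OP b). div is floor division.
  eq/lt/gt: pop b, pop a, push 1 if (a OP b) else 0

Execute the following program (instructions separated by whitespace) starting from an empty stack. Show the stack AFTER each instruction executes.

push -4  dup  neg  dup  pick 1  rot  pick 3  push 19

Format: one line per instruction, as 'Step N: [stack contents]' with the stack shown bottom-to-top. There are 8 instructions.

Step 1: [-4]
Step 2: [-4, -4]
Step 3: [-4, 4]
Step 4: [-4, 4, 4]
Step 5: [-4, 4, 4, 4]
Step 6: [-4, 4, 4, 4]
Step 7: [-4, 4, 4, 4, -4]
Step 8: [-4, 4, 4, 4, -4, 19]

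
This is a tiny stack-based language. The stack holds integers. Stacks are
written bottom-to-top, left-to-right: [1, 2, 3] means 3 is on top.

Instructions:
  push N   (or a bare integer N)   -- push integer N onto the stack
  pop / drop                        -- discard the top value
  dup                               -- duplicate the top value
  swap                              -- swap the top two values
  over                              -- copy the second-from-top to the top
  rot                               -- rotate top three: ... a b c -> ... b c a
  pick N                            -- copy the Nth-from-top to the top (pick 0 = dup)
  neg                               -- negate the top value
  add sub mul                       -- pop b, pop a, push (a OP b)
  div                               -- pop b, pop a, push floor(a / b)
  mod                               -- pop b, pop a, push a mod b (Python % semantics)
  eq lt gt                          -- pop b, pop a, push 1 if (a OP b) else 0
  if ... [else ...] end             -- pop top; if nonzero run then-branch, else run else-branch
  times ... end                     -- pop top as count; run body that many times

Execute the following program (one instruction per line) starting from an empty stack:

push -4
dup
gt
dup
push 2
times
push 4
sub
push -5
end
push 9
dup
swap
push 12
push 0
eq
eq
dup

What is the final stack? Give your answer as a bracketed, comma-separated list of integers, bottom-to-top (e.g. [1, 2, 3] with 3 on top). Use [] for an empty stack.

After 'push -4': [-4]
After 'dup': [-4, -4]
After 'gt': [0]
After 'dup': [0, 0]
After 'push 2': [0, 0, 2]
After 'times': [0, 0]
After 'push 4': [0, 0, 4]
After 'sub': [0, -4]
After 'push -5': [0, -4, -5]
After 'push 4': [0, -4, -5, 4]
After 'sub': [0, -4, -9]
After 'push -5': [0, -4, -9, -5]
After 'push 9': [0, -4, -9, -5, 9]
After 'dup': [0, -4, -9, -5, 9, 9]
After 'swap': [0, -4, -9, -5, 9, 9]
After 'push 12': [0, -4, -9, -5, 9, 9, 12]
After 'push 0': [0, -4, -9, -5, 9, 9, 12, 0]
After 'eq': [0, -4, -9, -5, 9, 9, 0]
After 'eq': [0, -4, -9, -5, 9, 0]
After 'dup': [0, -4, -9, -5, 9, 0, 0]

Answer: [0, -4, -9, -5, 9, 0, 0]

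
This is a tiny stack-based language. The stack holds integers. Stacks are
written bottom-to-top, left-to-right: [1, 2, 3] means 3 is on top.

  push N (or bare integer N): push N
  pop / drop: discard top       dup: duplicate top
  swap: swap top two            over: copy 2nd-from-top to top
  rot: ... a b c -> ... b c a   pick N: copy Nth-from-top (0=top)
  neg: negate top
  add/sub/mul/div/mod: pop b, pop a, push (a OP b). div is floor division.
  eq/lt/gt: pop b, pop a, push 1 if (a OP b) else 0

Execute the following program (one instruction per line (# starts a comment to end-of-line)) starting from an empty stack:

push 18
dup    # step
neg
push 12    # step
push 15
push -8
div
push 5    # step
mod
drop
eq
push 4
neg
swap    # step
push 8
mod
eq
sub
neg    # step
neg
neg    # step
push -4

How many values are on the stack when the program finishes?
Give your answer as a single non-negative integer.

After 'push 18': stack = [18] (depth 1)
After 'dup': stack = [18, 18] (depth 2)
After 'neg': stack = [18, -18] (depth 2)
After 'push 12': stack = [18, -18, 12] (depth 3)
After 'push 15': stack = [18, -18, 12, 15] (depth 4)
After 'push -8': stack = [18, -18, 12, 15, -8] (depth 5)
After 'div': stack = [18, -18, 12, -2] (depth 4)
After 'push 5': stack = [18, -18, 12, -2, 5] (depth 5)
After 'mod': stack = [18, -18, 12, 3] (depth 4)
After 'drop': stack = [18, -18, 12] (depth 3)
  ...
After 'neg': stack = [18, 0, -4] (depth 3)
After 'swap': stack = [18, -4, 0] (depth 3)
After 'push 8': stack = [18, -4, 0, 8] (depth 4)
After 'mod': stack = [18, -4, 0] (depth 3)
After 'eq': stack = [18, 0] (depth 2)
After 'sub': stack = [18] (depth 1)
After 'neg': stack = [-18] (depth 1)
After 'neg': stack = [18] (depth 1)
After 'neg': stack = [-18] (depth 1)
After 'push -4': stack = [-18, -4] (depth 2)

Answer: 2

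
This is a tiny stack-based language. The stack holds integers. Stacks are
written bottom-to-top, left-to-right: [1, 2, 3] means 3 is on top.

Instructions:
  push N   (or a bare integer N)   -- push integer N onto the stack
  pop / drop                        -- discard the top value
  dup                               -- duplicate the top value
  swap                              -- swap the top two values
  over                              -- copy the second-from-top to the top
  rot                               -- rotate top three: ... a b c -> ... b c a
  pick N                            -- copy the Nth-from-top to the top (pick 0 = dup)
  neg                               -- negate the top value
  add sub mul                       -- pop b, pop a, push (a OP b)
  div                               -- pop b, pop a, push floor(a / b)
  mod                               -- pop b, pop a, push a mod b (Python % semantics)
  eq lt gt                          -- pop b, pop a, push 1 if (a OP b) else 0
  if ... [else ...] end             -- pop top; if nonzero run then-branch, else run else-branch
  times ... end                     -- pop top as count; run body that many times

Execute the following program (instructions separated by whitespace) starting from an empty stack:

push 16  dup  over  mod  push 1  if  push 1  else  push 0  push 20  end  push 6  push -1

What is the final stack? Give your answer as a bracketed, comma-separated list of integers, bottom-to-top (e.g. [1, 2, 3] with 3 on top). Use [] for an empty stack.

Answer: [16, 0, 1, 6, -1]

Derivation:
After 'push 16': [16]
After 'dup': [16, 16]
After 'over': [16, 16, 16]
After 'mod': [16, 0]
After 'push 1': [16, 0, 1]
After 'if': [16, 0]
After 'push 1': [16, 0, 1]
After 'push 6': [16, 0, 1, 6]
After 'push -1': [16, 0, 1, 6, -1]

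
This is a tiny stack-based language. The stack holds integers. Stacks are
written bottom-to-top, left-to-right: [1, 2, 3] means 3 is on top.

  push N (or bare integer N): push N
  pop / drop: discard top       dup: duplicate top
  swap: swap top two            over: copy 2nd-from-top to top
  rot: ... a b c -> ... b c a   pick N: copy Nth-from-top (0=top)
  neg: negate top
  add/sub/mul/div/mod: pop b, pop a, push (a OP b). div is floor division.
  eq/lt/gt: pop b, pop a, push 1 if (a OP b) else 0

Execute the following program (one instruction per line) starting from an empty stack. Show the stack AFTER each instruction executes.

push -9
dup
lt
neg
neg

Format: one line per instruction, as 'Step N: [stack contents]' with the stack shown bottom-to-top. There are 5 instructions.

Step 1: [-9]
Step 2: [-9, -9]
Step 3: [0]
Step 4: [0]
Step 5: [0]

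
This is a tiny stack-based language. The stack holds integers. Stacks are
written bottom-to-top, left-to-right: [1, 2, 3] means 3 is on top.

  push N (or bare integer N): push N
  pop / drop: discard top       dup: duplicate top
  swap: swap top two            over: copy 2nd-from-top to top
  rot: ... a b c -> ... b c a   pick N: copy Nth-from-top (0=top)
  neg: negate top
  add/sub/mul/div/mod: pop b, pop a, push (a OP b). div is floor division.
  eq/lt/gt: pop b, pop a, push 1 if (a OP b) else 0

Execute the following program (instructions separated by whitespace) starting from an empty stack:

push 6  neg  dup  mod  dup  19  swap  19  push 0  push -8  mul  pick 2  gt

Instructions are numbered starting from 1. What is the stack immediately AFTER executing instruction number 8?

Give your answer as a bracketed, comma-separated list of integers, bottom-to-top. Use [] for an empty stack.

Answer: [0, 19, 0, 19]

Derivation:
Step 1 ('push 6'): [6]
Step 2 ('neg'): [-6]
Step 3 ('dup'): [-6, -6]
Step 4 ('mod'): [0]
Step 5 ('dup'): [0, 0]
Step 6 ('19'): [0, 0, 19]
Step 7 ('swap'): [0, 19, 0]
Step 8 ('19'): [0, 19, 0, 19]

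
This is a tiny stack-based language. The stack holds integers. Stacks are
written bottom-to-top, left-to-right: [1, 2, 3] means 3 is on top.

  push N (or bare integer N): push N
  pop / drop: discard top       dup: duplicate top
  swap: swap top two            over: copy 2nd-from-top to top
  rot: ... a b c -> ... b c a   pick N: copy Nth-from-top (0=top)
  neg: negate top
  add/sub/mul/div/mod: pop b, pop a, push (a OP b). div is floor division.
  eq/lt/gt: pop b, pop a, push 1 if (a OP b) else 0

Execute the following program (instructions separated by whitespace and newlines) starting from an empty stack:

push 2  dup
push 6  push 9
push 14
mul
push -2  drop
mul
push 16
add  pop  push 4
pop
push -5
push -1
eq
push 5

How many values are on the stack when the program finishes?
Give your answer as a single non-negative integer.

Answer: 4

Derivation:
After 'push 2': stack = [2] (depth 1)
After 'dup': stack = [2, 2] (depth 2)
After 'push 6': stack = [2, 2, 6] (depth 3)
After 'push 9': stack = [2, 2, 6, 9] (depth 4)
After 'push 14': stack = [2, 2, 6, 9, 14] (depth 5)
After 'mul': stack = [2, 2, 6, 126] (depth 4)
After 'push -2': stack = [2, 2, 6, 126, -2] (depth 5)
After 'drop': stack = [2, 2, 6, 126] (depth 4)
After 'mul': stack = [2, 2, 756] (depth 3)
After 'push 16': stack = [2, 2, 756, 16] (depth 4)
After 'add': stack = [2, 2, 772] (depth 3)
After 'pop': stack = [2, 2] (depth 2)
After 'push 4': stack = [2, 2, 4] (depth 3)
After 'pop': stack = [2, 2] (depth 2)
After 'push -5': stack = [2, 2, -5] (depth 3)
After 'push -1': stack = [2, 2, -5, -1] (depth 4)
After 'eq': stack = [2, 2, 0] (depth 3)
After 'push 5': stack = [2, 2, 0, 5] (depth 4)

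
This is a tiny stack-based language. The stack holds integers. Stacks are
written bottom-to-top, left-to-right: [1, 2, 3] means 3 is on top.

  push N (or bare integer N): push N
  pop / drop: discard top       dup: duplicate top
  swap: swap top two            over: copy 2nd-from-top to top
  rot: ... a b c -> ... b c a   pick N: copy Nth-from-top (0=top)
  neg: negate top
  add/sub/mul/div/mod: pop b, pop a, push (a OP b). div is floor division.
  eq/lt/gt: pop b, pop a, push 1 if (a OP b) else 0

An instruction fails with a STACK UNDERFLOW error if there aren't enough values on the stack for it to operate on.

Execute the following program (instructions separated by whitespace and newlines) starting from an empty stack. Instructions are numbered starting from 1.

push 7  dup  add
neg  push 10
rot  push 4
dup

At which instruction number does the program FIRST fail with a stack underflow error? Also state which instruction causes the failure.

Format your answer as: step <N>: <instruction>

Step 1 ('push 7'): stack = [7], depth = 1
Step 2 ('dup'): stack = [7, 7], depth = 2
Step 3 ('add'): stack = [14], depth = 1
Step 4 ('neg'): stack = [-14], depth = 1
Step 5 ('push 10'): stack = [-14, 10], depth = 2
Step 6 ('rot'): needs 3 value(s) but depth is 2 — STACK UNDERFLOW

Answer: step 6: rot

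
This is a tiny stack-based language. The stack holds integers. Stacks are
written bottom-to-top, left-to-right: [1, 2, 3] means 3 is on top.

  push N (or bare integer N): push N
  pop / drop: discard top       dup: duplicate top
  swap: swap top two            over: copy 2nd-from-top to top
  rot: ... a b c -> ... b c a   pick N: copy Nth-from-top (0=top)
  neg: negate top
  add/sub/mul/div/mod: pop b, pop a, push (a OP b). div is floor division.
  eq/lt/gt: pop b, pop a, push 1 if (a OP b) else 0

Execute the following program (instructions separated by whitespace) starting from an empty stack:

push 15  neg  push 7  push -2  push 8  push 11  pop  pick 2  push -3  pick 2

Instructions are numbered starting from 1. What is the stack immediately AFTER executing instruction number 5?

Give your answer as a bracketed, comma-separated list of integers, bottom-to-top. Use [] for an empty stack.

Answer: [-15, 7, -2, 8]

Derivation:
Step 1 ('push 15'): [15]
Step 2 ('neg'): [-15]
Step 3 ('push 7'): [-15, 7]
Step 4 ('push -2'): [-15, 7, -2]
Step 5 ('push 8'): [-15, 7, -2, 8]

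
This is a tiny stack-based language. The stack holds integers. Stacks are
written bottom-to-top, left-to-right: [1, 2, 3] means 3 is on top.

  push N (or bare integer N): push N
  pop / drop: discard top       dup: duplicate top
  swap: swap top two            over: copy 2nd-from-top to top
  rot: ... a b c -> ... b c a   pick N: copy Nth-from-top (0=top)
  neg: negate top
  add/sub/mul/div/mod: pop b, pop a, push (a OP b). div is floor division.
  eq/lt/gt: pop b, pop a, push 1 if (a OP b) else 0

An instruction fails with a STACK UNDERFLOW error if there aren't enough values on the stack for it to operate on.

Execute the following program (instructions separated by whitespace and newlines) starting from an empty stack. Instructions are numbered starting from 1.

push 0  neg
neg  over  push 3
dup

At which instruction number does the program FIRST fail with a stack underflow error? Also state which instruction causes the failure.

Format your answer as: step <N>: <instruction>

Step 1 ('push 0'): stack = [0], depth = 1
Step 2 ('neg'): stack = [0], depth = 1
Step 3 ('neg'): stack = [0], depth = 1
Step 4 ('over'): needs 2 value(s) but depth is 1 — STACK UNDERFLOW

Answer: step 4: over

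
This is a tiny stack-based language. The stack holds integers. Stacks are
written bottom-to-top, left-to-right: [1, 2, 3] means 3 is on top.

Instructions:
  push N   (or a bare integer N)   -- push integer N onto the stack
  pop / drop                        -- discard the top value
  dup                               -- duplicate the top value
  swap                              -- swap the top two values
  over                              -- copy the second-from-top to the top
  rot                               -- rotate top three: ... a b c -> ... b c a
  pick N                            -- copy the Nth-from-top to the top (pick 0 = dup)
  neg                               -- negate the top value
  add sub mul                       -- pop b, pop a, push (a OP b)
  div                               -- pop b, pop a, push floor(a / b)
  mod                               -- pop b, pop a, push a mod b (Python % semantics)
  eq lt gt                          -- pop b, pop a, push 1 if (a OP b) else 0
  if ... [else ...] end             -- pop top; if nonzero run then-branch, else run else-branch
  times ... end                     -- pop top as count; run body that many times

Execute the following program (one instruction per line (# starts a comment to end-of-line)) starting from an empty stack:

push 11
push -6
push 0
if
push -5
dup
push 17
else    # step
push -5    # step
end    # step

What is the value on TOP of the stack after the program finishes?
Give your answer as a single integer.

After 'push 11': [11]
After 'push -6': [11, -6]
After 'push 0': [11, -6, 0]
After 'if': [11, -6]
After 'push -5': [11, -6, -5]

Answer: -5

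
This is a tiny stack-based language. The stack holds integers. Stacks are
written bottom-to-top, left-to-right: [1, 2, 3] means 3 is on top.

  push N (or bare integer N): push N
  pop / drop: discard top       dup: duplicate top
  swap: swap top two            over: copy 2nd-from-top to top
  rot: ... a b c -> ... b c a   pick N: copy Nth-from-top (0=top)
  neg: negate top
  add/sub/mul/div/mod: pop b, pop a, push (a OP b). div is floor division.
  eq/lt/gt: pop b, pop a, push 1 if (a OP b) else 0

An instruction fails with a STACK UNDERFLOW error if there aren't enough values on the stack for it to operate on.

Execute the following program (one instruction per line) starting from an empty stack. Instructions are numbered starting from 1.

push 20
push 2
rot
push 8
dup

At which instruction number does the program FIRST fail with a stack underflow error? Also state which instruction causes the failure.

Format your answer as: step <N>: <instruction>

Step 1 ('push 20'): stack = [20], depth = 1
Step 2 ('push 2'): stack = [20, 2], depth = 2
Step 3 ('rot'): needs 3 value(s) but depth is 2 — STACK UNDERFLOW

Answer: step 3: rot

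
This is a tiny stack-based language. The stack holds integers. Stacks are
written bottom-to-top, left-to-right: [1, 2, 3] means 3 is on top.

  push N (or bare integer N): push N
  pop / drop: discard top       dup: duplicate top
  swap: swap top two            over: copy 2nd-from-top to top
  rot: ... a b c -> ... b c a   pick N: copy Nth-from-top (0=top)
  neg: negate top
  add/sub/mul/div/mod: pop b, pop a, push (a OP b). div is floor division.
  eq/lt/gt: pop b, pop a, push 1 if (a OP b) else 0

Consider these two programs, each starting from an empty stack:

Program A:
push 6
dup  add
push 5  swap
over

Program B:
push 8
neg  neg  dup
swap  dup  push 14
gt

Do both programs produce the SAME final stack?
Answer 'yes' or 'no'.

Program A trace:
  After 'push 6': [6]
  After 'dup': [6, 6]
  After 'add': [12]
  After 'push 5': [12, 5]
  After 'swap': [5, 12]
  After 'over': [5, 12, 5]
Program A final stack: [5, 12, 5]

Program B trace:
  After 'push 8': [8]
  After 'neg': [-8]
  After 'neg': [8]
  After 'dup': [8, 8]
  After 'swap': [8, 8]
  After 'dup': [8, 8, 8]
  After 'push 14': [8, 8, 8, 14]
  After 'gt': [8, 8, 0]
Program B final stack: [8, 8, 0]
Same: no

Answer: no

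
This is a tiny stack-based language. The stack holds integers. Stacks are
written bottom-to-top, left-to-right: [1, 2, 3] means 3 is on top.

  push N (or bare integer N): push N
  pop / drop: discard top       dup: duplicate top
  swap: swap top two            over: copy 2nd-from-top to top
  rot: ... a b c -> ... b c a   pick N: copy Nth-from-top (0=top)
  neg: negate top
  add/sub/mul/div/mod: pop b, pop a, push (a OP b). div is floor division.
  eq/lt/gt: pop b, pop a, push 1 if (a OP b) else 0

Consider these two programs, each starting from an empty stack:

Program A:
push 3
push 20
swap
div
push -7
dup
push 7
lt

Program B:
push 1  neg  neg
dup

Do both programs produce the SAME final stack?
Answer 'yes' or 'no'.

Program A trace:
  After 'push 3': [3]
  After 'push 20': [3, 20]
  After 'swap': [20, 3]
  After 'div': [6]
  After 'push -7': [6, -7]
  After 'dup': [6, -7, -7]
  After 'push 7': [6, -7, -7, 7]
  After 'lt': [6, -7, 1]
Program A final stack: [6, -7, 1]

Program B trace:
  After 'push 1': [1]
  After 'neg': [-1]
  After 'neg': [1]
  After 'dup': [1, 1]
Program B final stack: [1, 1]
Same: no

Answer: no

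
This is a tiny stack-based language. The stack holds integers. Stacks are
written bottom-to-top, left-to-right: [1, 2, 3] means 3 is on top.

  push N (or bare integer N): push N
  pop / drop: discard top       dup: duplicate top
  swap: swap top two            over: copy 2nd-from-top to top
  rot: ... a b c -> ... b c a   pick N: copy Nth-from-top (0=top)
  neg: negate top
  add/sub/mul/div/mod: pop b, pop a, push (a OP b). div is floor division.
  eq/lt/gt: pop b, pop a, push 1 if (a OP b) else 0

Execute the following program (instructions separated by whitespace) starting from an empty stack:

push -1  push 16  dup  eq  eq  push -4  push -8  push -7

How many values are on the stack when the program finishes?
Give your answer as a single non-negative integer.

Answer: 4

Derivation:
After 'push -1': stack = [-1] (depth 1)
After 'push 16': stack = [-1, 16] (depth 2)
After 'dup': stack = [-1, 16, 16] (depth 3)
After 'eq': stack = [-1, 1] (depth 2)
After 'eq': stack = [0] (depth 1)
After 'push -4': stack = [0, -4] (depth 2)
After 'push -8': stack = [0, -4, -8] (depth 3)
After 'push -7': stack = [0, -4, -8, -7] (depth 4)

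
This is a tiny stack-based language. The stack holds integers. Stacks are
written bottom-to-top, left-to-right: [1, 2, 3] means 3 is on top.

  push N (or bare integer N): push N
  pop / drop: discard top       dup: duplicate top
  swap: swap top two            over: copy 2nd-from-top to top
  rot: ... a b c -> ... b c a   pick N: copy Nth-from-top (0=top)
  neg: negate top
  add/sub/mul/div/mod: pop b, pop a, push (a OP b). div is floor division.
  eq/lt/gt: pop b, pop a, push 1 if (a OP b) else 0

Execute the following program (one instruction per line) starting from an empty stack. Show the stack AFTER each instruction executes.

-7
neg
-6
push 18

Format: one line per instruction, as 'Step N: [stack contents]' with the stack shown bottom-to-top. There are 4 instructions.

Step 1: [-7]
Step 2: [7]
Step 3: [7, -6]
Step 4: [7, -6, 18]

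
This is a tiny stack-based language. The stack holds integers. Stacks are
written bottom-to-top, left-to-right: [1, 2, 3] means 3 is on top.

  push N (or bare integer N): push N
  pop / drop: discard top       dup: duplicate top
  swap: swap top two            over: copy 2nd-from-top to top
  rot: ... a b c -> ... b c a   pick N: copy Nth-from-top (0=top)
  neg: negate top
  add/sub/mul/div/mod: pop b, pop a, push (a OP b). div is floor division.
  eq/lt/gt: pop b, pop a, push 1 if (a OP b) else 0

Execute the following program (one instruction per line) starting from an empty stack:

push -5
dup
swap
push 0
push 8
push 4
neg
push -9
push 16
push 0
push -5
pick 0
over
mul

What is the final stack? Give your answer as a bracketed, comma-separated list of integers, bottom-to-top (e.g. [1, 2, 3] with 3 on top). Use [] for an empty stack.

After 'push -5': [-5]
After 'dup': [-5, -5]
After 'swap': [-5, -5]
After 'push 0': [-5, -5, 0]
After 'push 8': [-5, -5, 0, 8]
After 'push 4': [-5, -5, 0, 8, 4]
After 'neg': [-5, -5, 0, 8, -4]
After 'push -9': [-5, -5, 0, 8, -4, -9]
After 'push 16': [-5, -5, 0, 8, -4, -9, 16]
After 'push 0': [-5, -5, 0, 8, -4, -9, 16, 0]
After 'push -5': [-5, -5, 0, 8, -4, -9, 16, 0, -5]
After 'pick 0': [-5, -5, 0, 8, -4, -9, 16, 0, -5, -5]
After 'over': [-5, -5, 0, 8, -4, -9, 16, 0, -5, -5, -5]
After 'mul': [-5, -5, 0, 8, -4, -9, 16, 0, -5, 25]

Answer: [-5, -5, 0, 8, -4, -9, 16, 0, -5, 25]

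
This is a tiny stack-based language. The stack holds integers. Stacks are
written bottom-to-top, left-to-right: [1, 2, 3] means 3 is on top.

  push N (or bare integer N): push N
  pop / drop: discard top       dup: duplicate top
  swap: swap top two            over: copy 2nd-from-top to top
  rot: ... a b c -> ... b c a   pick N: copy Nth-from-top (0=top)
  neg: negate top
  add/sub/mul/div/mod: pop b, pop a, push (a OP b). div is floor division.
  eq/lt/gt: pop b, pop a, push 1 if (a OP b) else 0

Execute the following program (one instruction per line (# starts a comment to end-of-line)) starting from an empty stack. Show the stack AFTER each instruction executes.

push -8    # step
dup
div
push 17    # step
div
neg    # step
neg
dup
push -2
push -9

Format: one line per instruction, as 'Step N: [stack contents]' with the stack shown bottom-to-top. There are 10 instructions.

Step 1: [-8]
Step 2: [-8, -8]
Step 3: [1]
Step 4: [1, 17]
Step 5: [0]
Step 6: [0]
Step 7: [0]
Step 8: [0, 0]
Step 9: [0, 0, -2]
Step 10: [0, 0, -2, -9]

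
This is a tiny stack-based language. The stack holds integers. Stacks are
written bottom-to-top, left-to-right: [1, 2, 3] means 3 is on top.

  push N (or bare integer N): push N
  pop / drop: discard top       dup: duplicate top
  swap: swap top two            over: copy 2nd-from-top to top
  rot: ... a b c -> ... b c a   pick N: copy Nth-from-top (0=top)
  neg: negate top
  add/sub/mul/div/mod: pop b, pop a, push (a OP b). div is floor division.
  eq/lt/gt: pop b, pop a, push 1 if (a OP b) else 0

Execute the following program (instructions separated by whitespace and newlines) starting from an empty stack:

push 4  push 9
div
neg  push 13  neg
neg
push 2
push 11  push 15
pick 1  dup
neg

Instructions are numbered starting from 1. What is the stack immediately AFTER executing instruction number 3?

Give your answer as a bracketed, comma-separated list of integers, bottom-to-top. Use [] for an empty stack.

Answer: [0]

Derivation:
Step 1 ('push 4'): [4]
Step 2 ('push 9'): [4, 9]
Step 3 ('div'): [0]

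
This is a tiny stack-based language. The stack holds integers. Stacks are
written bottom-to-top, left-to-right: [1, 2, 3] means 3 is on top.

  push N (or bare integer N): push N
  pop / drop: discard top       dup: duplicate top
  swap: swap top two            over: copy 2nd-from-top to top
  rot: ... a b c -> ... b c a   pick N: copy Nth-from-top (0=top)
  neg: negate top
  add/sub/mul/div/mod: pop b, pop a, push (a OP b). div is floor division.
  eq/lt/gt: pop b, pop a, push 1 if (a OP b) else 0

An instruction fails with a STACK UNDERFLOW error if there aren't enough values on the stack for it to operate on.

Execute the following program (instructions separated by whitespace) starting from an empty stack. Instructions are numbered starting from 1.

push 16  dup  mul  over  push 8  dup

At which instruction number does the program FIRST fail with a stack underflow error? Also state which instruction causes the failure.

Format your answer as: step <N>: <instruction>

Answer: step 4: over

Derivation:
Step 1 ('push 16'): stack = [16], depth = 1
Step 2 ('dup'): stack = [16, 16], depth = 2
Step 3 ('mul'): stack = [256], depth = 1
Step 4 ('over'): needs 2 value(s) but depth is 1 — STACK UNDERFLOW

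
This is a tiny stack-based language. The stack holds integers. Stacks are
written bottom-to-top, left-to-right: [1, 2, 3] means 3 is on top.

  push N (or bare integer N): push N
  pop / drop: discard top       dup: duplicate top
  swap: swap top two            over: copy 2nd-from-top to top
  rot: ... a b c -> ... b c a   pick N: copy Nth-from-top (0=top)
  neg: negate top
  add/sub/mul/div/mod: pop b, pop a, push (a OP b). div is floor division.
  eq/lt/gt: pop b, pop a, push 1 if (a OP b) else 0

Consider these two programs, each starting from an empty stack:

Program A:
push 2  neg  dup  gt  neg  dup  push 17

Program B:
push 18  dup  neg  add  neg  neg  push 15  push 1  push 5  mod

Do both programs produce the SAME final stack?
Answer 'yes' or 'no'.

Program A trace:
  After 'push 2': [2]
  After 'neg': [-2]
  After 'dup': [-2, -2]
  After 'gt': [0]
  After 'neg': [0]
  After 'dup': [0, 0]
  After 'push 17': [0, 0, 17]
Program A final stack: [0, 0, 17]

Program B trace:
  After 'push 18': [18]
  After 'dup': [18, 18]
  After 'neg': [18, -18]
  After 'add': [0]
  After 'neg': [0]
  After 'neg': [0]
  After 'push 15': [0, 15]
  After 'push 1': [0, 15, 1]
  After 'push 5': [0, 15, 1, 5]
  After 'mod': [0, 15, 1]
Program B final stack: [0, 15, 1]
Same: no

Answer: no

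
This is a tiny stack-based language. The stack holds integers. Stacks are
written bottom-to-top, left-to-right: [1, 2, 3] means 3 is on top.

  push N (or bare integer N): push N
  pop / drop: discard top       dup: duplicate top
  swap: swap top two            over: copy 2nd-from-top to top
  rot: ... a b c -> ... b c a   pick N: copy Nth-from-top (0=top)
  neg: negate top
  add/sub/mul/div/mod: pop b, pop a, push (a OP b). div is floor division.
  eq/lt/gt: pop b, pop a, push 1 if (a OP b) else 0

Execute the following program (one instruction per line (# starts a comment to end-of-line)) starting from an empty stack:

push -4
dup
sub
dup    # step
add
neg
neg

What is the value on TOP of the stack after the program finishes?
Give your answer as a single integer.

After 'push -4': [-4]
After 'dup': [-4, -4]
After 'sub': [0]
After 'dup': [0, 0]
After 'add': [0]
After 'neg': [0]
After 'neg': [0]

Answer: 0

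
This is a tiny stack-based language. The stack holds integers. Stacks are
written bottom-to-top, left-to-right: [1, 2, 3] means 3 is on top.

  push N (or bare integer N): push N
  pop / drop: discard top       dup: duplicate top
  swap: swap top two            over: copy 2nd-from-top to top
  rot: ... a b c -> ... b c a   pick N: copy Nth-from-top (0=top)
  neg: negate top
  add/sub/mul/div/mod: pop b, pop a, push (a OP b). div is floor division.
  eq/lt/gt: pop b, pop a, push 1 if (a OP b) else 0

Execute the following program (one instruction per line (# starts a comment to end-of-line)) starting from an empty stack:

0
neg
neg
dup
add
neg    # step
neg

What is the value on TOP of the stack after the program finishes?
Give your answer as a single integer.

After 'push 0': [0]
After 'neg': [0]
After 'neg': [0]
After 'dup': [0, 0]
After 'add': [0]
After 'neg': [0]
After 'neg': [0]

Answer: 0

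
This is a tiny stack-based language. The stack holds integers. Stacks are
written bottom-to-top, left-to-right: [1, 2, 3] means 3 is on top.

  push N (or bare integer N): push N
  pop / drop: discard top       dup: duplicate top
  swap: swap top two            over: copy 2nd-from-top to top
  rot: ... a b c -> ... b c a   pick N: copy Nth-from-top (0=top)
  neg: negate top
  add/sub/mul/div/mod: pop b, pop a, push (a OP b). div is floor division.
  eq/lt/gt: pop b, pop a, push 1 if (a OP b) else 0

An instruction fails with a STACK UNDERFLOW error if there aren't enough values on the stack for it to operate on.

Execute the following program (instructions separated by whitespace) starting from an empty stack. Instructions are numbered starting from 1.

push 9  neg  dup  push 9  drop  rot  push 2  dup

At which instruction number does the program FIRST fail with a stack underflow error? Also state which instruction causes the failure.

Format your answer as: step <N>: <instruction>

Step 1 ('push 9'): stack = [9], depth = 1
Step 2 ('neg'): stack = [-9], depth = 1
Step 3 ('dup'): stack = [-9, -9], depth = 2
Step 4 ('push 9'): stack = [-9, -9, 9], depth = 3
Step 5 ('drop'): stack = [-9, -9], depth = 2
Step 6 ('rot'): needs 3 value(s) but depth is 2 — STACK UNDERFLOW

Answer: step 6: rot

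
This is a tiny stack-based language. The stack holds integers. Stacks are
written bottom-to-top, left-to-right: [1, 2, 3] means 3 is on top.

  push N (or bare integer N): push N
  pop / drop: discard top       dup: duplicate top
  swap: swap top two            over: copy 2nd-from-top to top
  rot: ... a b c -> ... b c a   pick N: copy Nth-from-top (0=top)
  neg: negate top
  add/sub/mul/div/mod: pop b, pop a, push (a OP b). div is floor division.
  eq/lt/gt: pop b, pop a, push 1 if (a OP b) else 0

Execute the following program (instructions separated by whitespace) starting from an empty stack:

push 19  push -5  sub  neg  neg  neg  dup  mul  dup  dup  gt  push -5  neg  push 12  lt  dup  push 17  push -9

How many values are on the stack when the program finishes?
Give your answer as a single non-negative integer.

After 'push 19': stack = [19] (depth 1)
After 'push -5': stack = [19, -5] (depth 2)
After 'sub': stack = [24] (depth 1)
After 'neg': stack = [-24] (depth 1)
After 'neg': stack = [24] (depth 1)
After 'neg': stack = [-24] (depth 1)
After 'dup': stack = [-24, -24] (depth 2)
After 'mul': stack = [576] (depth 1)
After 'dup': stack = [576, 576] (depth 2)
After 'dup': stack = [576, 576, 576] (depth 3)
After 'gt': stack = [576, 0] (depth 2)
After 'push -5': stack = [576, 0, -5] (depth 3)
After 'neg': stack = [576, 0, 5] (depth 3)
After 'push 12': stack = [576, 0, 5, 12] (depth 4)
After 'lt': stack = [576, 0, 1] (depth 3)
After 'dup': stack = [576, 0, 1, 1] (depth 4)
After 'push 17': stack = [576, 0, 1, 1, 17] (depth 5)
After 'push -9': stack = [576, 0, 1, 1, 17, -9] (depth 6)

Answer: 6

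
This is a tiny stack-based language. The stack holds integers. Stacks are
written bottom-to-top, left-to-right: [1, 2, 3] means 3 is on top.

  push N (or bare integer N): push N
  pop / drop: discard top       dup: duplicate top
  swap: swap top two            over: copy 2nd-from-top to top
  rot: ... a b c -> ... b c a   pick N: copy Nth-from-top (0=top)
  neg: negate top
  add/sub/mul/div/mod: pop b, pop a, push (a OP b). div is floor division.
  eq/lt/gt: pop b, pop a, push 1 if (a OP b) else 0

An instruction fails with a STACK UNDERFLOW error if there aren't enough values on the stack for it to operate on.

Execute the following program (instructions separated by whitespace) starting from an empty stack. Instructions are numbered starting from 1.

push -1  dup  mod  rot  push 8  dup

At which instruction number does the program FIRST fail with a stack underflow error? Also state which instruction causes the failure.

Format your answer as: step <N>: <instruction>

Answer: step 4: rot

Derivation:
Step 1 ('push -1'): stack = [-1], depth = 1
Step 2 ('dup'): stack = [-1, -1], depth = 2
Step 3 ('mod'): stack = [0], depth = 1
Step 4 ('rot'): needs 3 value(s) but depth is 1 — STACK UNDERFLOW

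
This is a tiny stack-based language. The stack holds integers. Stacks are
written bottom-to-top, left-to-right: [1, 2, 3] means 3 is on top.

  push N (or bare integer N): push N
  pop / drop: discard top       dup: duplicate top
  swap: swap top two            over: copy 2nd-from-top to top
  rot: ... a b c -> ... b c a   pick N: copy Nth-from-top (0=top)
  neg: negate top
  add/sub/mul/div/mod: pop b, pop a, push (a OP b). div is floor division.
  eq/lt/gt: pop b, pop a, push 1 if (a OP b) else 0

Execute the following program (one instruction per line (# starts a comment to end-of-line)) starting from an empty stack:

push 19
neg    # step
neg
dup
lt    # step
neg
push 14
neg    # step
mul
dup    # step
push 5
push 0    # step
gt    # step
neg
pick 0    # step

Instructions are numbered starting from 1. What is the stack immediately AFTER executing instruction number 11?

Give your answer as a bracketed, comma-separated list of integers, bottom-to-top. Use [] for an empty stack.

Step 1 ('push 19'): [19]
Step 2 ('neg'): [-19]
Step 3 ('neg'): [19]
Step 4 ('dup'): [19, 19]
Step 5 ('lt'): [0]
Step 6 ('neg'): [0]
Step 7 ('push 14'): [0, 14]
Step 8 ('neg'): [0, -14]
Step 9 ('mul'): [0]
Step 10 ('dup'): [0, 0]
Step 11 ('push 5'): [0, 0, 5]

Answer: [0, 0, 5]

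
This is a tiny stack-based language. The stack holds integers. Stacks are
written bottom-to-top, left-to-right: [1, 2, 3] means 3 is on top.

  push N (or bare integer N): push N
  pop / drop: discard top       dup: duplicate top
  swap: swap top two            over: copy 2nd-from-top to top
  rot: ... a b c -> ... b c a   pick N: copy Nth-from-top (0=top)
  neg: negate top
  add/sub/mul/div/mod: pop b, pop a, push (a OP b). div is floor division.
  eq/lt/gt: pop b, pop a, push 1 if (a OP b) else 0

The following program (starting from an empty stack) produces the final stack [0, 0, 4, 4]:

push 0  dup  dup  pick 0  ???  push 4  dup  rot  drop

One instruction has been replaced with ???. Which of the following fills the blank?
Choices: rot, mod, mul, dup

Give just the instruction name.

Stack before ???: [0, 0, 0, 0]
Stack after ???:  [0, 0, 0]
Checking each choice:
  rot: produces [0, 0, 0, 4, 4]
  mod: modulo by zero
  mul: MATCH
  dup: produces [0, 0, 0, 0, 4, 4]


Answer: mul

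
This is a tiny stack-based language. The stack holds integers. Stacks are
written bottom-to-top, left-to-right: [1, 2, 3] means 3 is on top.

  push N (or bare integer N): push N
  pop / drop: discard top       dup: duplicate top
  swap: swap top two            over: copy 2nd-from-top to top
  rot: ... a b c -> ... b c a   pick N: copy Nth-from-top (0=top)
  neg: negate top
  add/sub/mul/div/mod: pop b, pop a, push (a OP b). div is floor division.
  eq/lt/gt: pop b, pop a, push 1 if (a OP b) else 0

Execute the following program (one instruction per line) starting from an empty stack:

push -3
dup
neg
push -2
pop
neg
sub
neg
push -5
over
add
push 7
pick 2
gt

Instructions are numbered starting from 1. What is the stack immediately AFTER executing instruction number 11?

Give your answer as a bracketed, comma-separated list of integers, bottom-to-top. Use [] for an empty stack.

Answer: [0, -5]

Derivation:
Step 1 ('push -3'): [-3]
Step 2 ('dup'): [-3, -3]
Step 3 ('neg'): [-3, 3]
Step 4 ('push -2'): [-3, 3, -2]
Step 5 ('pop'): [-3, 3]
Step 6 ('neg'): [-3, -3]
Step 7 ('sub'): [0]
Step 8 ('neg'): [0]
Step 9 ('push -5'): [0, -5]
Step 10 ('over'): [0, -5, 0]
Step 11 ('add'): [0, -5]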